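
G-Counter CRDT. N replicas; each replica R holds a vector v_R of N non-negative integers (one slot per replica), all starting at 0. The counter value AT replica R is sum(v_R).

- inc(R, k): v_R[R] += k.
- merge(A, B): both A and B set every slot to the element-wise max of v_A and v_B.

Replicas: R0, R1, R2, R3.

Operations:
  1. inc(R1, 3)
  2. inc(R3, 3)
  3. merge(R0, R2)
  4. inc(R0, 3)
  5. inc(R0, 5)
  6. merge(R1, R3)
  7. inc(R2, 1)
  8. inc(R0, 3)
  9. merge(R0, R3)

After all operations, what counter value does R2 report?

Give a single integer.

Answer: 1

Derivation:
Op 1: inc R1 by 3 -> R1=(0,3,0,0) value=3
Op 2: inc R3 by 3 -> R3=(0,0,0,3) value=3
Op 3: merge R0<->R2 -> R0=(0,0,0,0) R2=(0,0,0,0)
Op 4: inc R0 by 3 -> R0=(3,0,0,0) value=3
Op 5: inc R0 by 5 -> R0=(8,0,0,0) value=8
Op 6: merge R1<->R3 -> R1=(0,3,0,3) R3=(0,3,0,3)
Op 7: inc R2 by 1 -> R2=(0,0,1,0) value=1
Op 8: inc R0 by 3 -> R0=(11,0,0,0) value=11
Op 9: merge R0<->R3 -> R0=(11,3,0,3) R3=(11,3,0,3)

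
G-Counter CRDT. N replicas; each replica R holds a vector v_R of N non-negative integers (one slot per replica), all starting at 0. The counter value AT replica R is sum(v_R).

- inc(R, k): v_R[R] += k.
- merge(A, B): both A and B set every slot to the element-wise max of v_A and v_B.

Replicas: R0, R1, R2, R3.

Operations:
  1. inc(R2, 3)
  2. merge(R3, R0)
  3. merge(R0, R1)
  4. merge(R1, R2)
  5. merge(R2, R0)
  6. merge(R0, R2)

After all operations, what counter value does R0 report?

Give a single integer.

Answer: 3

Derivation:
Op 1: inc R2 by 3 -> R2=(0,0,3,0) value=3
Op 2: merge R3<->R0 -> R3=(0,0,0,0) R0=(0,0,0,0)
Op 3: merge R0<->R1 -> R0=(0,0,0,0) R1=(0,0,0,0)
Op 4: merge R1<->R2 -> R1=(0,0,3,0) R2=(0,0,3,0)
Op 5: merge R2<->R0 -> R2=(0,0,3,0) R0=(0,0,3,0)
Op 6: merge R0<->R2 -> R0=(0,0,3,0) R2=(0,0,3,0)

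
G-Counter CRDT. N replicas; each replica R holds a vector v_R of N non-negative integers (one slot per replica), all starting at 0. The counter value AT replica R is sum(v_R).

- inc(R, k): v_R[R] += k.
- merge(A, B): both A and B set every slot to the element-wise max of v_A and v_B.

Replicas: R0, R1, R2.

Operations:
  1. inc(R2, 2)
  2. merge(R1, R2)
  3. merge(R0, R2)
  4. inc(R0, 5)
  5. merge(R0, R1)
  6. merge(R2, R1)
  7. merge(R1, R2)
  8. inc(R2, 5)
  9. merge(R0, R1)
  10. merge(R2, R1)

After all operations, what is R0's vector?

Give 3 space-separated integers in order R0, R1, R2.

Answer: 5 0 2

Derivation:
Op 1: inc R2 by 2 -> R2=(0,0,2) value=2
Op 2: merge R1<->R2 -> R1=(0,0,2) R2=(0,0,2)
Op 3: merge R0<->R2 -> R0=(0,0,2) R2=(0,0,2)
Op 4: inc R0 by 5 -> R0=(5,0,2) value=7
Op 5: merge R0<->R1 -> R0=(5,0,2) R1=(5,0,2)
Op 6: merge R2<->R1 -> R2=(5,0,2) R1=(5,0,2)
Op 7: merge R1<->R2 -> R1=(5,0,2) R2=(5,0,2)
Op 8: inc R2 by 5 -> R2=(5,0,7) value=12
Op 9: merge R0<->R1 -> R0=(5,0,2) R1=(5,0,2)
Op 10: merge R2<->R1 -> R2=(5,0,7) R1=(5,0,7)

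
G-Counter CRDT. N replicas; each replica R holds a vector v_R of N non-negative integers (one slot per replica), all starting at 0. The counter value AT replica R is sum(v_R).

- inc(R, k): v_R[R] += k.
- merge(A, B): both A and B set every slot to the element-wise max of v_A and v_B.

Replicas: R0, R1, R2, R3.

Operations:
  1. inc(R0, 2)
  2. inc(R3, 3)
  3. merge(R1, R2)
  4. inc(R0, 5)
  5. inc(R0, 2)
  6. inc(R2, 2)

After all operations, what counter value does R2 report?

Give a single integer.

Op 1: inc R0 by 2 -> R0=(2,0,0,0) value=2
Op 2: inc R3 by 3 -> R3=(0,0,0,3) value=3
Op 3: merge R1<->R2 -> R1=(0,0,0,0) R2=(0,0,0,0)
Op 4: inc R0 by 5 -> R0=(7,0,0,0) value=7
Op 5: inc R0 by 2 -> R0=(9,0,0,0) value=9
Op 6: inc R2 by 2 -> R2=(0,0,2,0) value=2

Answer: 2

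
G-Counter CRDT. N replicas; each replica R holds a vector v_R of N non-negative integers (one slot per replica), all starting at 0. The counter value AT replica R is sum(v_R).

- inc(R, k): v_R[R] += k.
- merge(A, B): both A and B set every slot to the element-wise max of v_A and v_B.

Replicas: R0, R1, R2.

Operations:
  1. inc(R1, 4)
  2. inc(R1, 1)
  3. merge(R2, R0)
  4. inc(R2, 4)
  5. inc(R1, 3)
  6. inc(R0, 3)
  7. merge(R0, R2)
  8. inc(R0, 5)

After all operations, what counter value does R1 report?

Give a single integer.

Op 1: inc R1 by 4 -> R1=(0,4,0) value=4
Op 2: inc R1 by 1 -> R1=(0,5,0) value=5
Op 3: merge R2<->R0 -> R2=(0,0,0) R0=(0,0,0)
Op 4: inc R2 by 4 -> R2=(0,0,4) value=4
Op 5: inc R1 by 3 -> R1=(0,8,0) value=8
Op 6: inc R0 by 3 -> R0=(3,0,0) value=3
Op 7: merge R0<->R2 -> R0=(3,0,4) R2=(3,0,4)
Op 8: inc R0 by 5 -> R0=(8,0,4) value=12

Answer: 8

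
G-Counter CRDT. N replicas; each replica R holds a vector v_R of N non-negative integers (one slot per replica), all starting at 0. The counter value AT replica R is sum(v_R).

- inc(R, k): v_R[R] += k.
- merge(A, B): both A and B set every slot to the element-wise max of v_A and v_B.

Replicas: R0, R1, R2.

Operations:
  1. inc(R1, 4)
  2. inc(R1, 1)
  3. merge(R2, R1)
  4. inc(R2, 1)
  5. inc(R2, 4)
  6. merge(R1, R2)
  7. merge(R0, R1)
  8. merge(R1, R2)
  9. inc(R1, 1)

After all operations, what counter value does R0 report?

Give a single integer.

Answer: 10

Derivation:
Op 1: inc R1 by 4 -> R1=(0,4,0) value=4
Op 2: inc R1 by 1 -> R1=(0,5,0) value=5
Op 3: merge R2<->R1 -> R2=(0,5,0) R1=(0,5,0)
Op 4: inc R2 by 1 -> R2=(0,5,1) value=6
Op 5: inc R2 by 4 -> R2=(0,5,5) value=10
Op 6: merge R1<->R2 -> R1=(0,5,5) R2=(0,5,5)
Op 7: merge R0<->R1 -> R0=(0,5,5) R1=(0,5,5)
Op 8: merge R1<->R2 -> R1=(0,5,5) R2=(0,5,5)
Op 9: inc R1 by 1 -> R1=(0,6,5) value=11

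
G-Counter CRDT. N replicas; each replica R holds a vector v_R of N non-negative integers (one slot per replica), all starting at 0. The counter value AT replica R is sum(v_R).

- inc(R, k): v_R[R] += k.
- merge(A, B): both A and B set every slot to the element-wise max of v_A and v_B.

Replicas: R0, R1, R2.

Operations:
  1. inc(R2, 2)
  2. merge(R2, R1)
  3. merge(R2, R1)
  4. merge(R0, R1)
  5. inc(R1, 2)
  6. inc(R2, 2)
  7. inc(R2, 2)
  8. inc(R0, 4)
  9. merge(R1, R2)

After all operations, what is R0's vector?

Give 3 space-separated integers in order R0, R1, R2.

Answer: 4 0 2

Derivation:
Op 1: inc R2 by 2 -> R2=(0,0,2) value=2
Op 2: merge R2<->R1 -> R2=(0,0,2) R1=(0,0,2)
Op 3: merge R2<->R1 -> R2=(0,0,2) R1=(0,0,2)
Op 4: merge R0<->R1 -> R0=(0,0,2) R1=(0,0,2)
Op 5: inc R1 by 2 -> R1=(0,2,2) value=4
Op 6: inc R2 by 2 -> R2=(0,0,4) value=4
Op 7: inc R2 by 2 -> R2=(0,0,6) value=6
Op 8: inc R0 by 4 -> R0=(4,0,2) value=6
Op 9: merge R1<->R2 -> R1=(0,2,6) R2=(0,2,6)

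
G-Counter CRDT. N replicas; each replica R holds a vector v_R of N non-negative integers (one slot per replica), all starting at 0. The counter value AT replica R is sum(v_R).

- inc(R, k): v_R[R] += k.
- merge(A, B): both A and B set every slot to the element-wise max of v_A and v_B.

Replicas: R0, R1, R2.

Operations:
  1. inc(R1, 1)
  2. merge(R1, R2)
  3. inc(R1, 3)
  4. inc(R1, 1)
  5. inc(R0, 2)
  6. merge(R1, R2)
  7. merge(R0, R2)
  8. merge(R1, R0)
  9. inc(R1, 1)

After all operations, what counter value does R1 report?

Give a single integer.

Answer: 8

Derivation:
Op 1: inc R1 by 1 -> R1=(0,1,0) value=1
Op 2: merge R1<->R2 -> R1=(0,1,0) R2=(0,1,0)
Op 3: inc R1 by 3 -> R1=(0,4,0) value=4
Op 4: inc R1 by 1 -> R1=(0,5,0) value=5
Op 5: inc R0 by 2 -> R0=(2,0,0) value=2
Op 6: merge R1<->R2 -> R1=(0,5,0) R2=(0,5,0)
Op 7: merge R0<->R2 -> R0=(2,5,0) R2=(2,5,0)
Op 8: merge R1<->R0 -> R1=(2,5,0) R0=(2,5,0)
Op 9: inc R1 by 1 -> R1=(2,6,0) value=8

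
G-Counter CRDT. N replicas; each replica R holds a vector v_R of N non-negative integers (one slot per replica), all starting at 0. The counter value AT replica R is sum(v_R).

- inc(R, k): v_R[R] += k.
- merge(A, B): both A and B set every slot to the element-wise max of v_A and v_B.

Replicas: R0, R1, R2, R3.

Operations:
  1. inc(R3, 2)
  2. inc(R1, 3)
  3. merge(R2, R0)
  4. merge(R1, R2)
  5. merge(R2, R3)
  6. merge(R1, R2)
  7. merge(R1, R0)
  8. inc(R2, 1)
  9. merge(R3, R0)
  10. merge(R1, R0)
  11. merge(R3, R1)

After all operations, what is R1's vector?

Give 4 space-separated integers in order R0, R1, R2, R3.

Answer: 0 3 0 2

Derivation:
Op 1: inc R3 by 2 -> R3=(0,0,0,2) value=2
Op 2: inc R1 by 3 -> R1=(0,3,0,0) value=3
Op 3: merge R2<->R0 -> R2=(0,0,0,0) R0=(0,0,0,0)
Op 4: merge R1<->R2 -> R1=(0,3,0,0) R2=(0,3,0,0)
Op 5: merge R2<->R3 -> R2=(0,3,0,2) R3=(0,3,0,2)
Op 6: merge R1<->R2 -> R1=(0,3,0,2) R2=(0,3,0,2)
Op 7: merge R1<->R0 -> R1=(0,3,0,2) R0=(0,3,0,2)
Op 8: inc R2 by 1 -> R2=(0,3,1,2) value=6
Op 9: merge R3<->R0 -> R3=(0,3,0,2) R0=(0,3,0,2)
Op 10: merge R1<->R0 -> R1=(0,3,0,2) R0=(0,3,0,2)
Op 11: merge R3<->R1 -> R3=(0,3,0,2) R1=(0,3,0,2)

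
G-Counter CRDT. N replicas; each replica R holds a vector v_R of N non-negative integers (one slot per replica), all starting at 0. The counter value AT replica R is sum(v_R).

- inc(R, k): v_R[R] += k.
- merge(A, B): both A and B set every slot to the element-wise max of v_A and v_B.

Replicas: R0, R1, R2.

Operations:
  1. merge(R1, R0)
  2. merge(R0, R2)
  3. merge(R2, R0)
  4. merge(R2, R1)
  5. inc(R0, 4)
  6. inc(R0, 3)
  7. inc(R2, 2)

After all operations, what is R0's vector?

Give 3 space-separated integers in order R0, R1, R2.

Op 1: merge R1<->R0 -> R1=(0,0,0) R0=(0,0,0)
Op 2: merge R0<->R2 -> R0=(0,0,0) R2=(0,0,0)
Op 3: merge R2<->R0 -> R2=(0,0,0) R0=(0,0,0)
Op 4: merge R2<->R1 -> R2=(0,0,0) R1=(0,0,0)
Op 5: inc R0 by 4 -> R0=(4,0,0) value=4
Op 6: inc R0 by 3 -> R0=(7,0,0) value=7
Op 7: inc R2 by 2 -> R2=(0,0,2) value=2

Answer: 7 0 0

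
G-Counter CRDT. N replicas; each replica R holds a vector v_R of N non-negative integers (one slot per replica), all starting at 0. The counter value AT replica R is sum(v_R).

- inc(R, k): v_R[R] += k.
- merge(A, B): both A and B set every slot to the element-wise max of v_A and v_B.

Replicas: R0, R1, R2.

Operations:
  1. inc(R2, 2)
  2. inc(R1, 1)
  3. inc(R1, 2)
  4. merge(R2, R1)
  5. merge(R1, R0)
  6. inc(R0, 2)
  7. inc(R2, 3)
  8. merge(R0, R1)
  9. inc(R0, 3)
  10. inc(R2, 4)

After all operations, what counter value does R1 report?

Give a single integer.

Op 1: inc R2 by 2 -> R2=(0,0,2) value=2
Op 2: inc R1 by 1 -> R1=(0,1,0) value=1
Op 3: inc R1 by 2 -> R1=(0,3,0) value=3
Op 4: merge R2<->R1 -> R2=(0,3,2) R1=(0,3,2)
Op 5: merge R1<->R0 -> R1=(0,3,2) R0=(0,3,2)
Op 6: inc R0 by 2 -> R0=(2,3,2) value=7
Op 7: inc R2 by 3 -> R2=(0,3,5) value=8
Op 8: merge R0<->R1 -> R0=(2,3,2) R1=(2,3,2)
Op 9: inc R0 by 3 -> R0=(5,3,2) value=10
Op 10: inc R2 by 4 -> R2=(0,3,9) value=12

Answer: 7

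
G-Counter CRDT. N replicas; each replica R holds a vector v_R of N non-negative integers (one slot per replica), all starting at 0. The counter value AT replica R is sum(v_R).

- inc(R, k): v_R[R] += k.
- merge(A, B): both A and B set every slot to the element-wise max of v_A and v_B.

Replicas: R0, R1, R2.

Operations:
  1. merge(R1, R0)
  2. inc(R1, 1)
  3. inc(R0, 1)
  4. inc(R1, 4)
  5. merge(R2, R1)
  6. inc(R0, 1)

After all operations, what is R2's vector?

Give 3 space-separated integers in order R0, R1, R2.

Op 1: merge R1<->R0 -> R1=(0,0,0) R0=(0,0,0)
Op 2: inc R1 by 1 -> R1=(0,1,0) value=1
Op 3: inc R0 by 1 -> R0=(1,0,0) value=1
Op 4: inc R1 by 4 -> R1=(0,5,0) value=5
Op 5: merge R2<->R1 -> R2=(0,5,0) R1=(0,5,0)
Op 6: inc R0 by 1 -> R0=(2,0,0) value=2

Answer: 0 5 0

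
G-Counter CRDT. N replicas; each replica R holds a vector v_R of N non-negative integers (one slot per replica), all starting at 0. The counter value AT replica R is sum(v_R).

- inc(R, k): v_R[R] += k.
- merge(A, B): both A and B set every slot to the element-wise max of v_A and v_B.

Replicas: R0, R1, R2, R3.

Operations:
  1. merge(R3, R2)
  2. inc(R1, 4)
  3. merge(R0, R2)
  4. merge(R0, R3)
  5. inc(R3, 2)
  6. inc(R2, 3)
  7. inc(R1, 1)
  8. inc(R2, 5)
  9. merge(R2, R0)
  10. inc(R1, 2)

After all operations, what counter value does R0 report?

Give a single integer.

Answer: 8

Derivation:
Op 1: merge R3<->R2 -> R3=(0,0,0,0) R2=(0,0,0,0)
Op 2: inc R1 by 4 -> R1=(0,4,0,0) value=4
Op 3: merge R0<->R2 -> R0=(0,0,0,0) R2=(0,0,0,0)
Op 4: merge R0<->R3 -> R0=(0,0,0,0) R3=(0,0,0,0)
Op 5: inc R3 by 2 -> R3=(0,0,0,2) value=2
Op 6: inc R2 by 3 -> R2=(0,0,3,0) value=3
Op 7: inc R1 by 1 -> R1=(0,5,0,0) value=5
Op 8: inc R2 by 5 -> R2=(0,0,8,0) value=8
Op 9: merge R2<->R0 -> R2=(0,0,8,0) R0=(0,0,8,0)
Op 10: inc R1 by 2 -> R1=(0,7,0,0) value=7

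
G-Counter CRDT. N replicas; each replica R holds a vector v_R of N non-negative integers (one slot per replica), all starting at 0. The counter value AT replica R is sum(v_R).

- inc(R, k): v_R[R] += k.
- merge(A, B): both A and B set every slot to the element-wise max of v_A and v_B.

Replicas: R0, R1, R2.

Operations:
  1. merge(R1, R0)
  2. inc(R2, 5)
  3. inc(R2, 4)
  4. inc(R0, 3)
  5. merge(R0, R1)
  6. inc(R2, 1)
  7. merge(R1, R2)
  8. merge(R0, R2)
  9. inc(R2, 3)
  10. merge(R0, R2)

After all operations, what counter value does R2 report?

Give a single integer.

Op 1: merge R1<->R0 -> R1=(0,0,0) R0=(0,0,0)
Op 2: inc R2 by 5 -> R2=(0,0,5) value=5
Op 3: inc R2 by 4 -> R2=(0,0,9) value=9
Op 4: inc R0 by 3 -> R0=(3,0,0) value=3
Op 5: merge R0<->R1 -> R0=(3,0,0) R1=(3,0,0)
Op 6: inc R2 by 1 -> R2=(0,0,10) value=10
Op 7: merge R1<->R2 -> R1=(3,0,10) R2=(3,0,10)
Op 8: merge R0<->R2 -> R0=(3,0,10) R2=(3,0,10)
Op 9: inc R2 by 3 -> R2=(3,0,13) value=16
Op 10: merge R0<->R2 -> R0=(3,0,13) R2=(3,0,13)

Answer: 16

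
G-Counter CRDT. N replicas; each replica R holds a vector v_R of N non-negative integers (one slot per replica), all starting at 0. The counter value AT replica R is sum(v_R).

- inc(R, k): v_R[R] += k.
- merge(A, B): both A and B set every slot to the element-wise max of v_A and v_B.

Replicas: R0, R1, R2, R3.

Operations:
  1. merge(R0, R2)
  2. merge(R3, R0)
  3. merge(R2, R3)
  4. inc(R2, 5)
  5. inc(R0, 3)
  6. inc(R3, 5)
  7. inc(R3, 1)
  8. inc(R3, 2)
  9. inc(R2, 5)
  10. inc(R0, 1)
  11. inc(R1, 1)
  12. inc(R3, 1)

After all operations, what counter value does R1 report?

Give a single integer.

Op 1: merge R0<->R2 -> R0=(0,0,0,0) R2=(0,0,0,0)
Op 2: merge R3<->R0 -> R3=(0,0,0,0) R0=(0,0,0,0)
Op 3: merge R2<->R3 -> R2=(0,0,0,0) R3=(0,0,0,0)
Op 4: inc R2 by 5 -> R2=(0,0,5,0) value=5
Op 5: inc R0 by 3 -> R0=(3,0,0,0) value=3
Op 6: inc R3 by 5 -> R3=(0,0,0,5) value=5
Op 7: inc R3 by 1 -> R3=(0,0,0,6) value=6
Op 8: inc R3 by 2 -> R3=(0,0,0,8) value=8
Op 9: inc R2 by 5 -> R2=(0,0,10,0) value=10
Op 10: inc R0 by 1 -> R0=(4,0,0,0) value=4
Op 11: inc R1 by 1 -> R1=(0,1,0,0) value=1
Op 12: inc R3 by 1 -> R3=(0,0,0,9) value=9

Answer: 1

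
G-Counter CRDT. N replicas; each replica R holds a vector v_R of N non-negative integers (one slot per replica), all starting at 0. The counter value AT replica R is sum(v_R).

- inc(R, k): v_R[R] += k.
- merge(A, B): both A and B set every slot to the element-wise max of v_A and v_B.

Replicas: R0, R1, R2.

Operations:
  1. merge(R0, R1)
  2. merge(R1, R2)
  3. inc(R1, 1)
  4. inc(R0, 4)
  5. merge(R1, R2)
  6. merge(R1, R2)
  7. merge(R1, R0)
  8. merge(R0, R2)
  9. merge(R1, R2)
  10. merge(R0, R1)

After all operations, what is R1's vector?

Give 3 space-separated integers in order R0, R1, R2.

Op 1: merge R0<->R1 -> R0=(0,0,0) R1=(0,0,0)
Op 2: merge R1<->R2 -> R1=(0,0,0) R2=(0,0,0)
Op 3: inc R1 by 1 -> R1=(0,1,0) value=1
Op 4: inc R0 by 4 -> R0=(4,0,0) value=4
Op 5: merge R1<->R2 -> R1=(0,1,0) R2=(0,1,0)
Op 6: merge R1<->R2 -> R1=(0,1,0) R2=(0,1,0)
Op 7: merge R1<->R0 -> R1=(4,1,0) R0=(4,1,0)
Op 8: merge R0<->R2 -> R0=(4,1,0) R2=(4,1,0)
Op 9: merge R1<->R2 -> R1=(4,1,0) R2=(4,1,0)
Op 10: merge R0<->R1 -> R0=(4,1,0) R1=(4,1,0)

Answer: 4 1 0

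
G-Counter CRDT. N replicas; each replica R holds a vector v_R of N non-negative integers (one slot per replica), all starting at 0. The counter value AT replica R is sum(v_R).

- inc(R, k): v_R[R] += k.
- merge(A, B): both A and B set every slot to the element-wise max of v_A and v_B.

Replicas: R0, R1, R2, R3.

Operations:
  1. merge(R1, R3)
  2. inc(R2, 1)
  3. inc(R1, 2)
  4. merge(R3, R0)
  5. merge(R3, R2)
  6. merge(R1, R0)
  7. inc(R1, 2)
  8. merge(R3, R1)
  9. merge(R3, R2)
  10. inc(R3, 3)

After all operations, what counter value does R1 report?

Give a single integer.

Answer: 5

Derivation:
Op 1: merge R1<->R3 -> R1=(0,0,0,0) R3=(0,0,0,0)
Op 2: inc R2 by 1 -> R2=(0,0,1,0) value=1
Op 3: inc R1 by 2 -> R1=(0,2,0,0) value=2
Op 4: merge R3<->R0 -> R3=(0,0,0,0) R0=(0,0,0,0)
Op 5: merge R3<->R2 -> R3=(0,0,1,0) R2=(0,0,1,0)
Op 6: merge R1<->R0 -> R1=(0,2,0,0) R0=(0,2,0,0)
Op 7: inc R1 by 2 -> R1=(0,4,0,0) value=4
Op 8: merge R3<->R1 -> R3=(0,4,1,0) R1=(0,4,1,0)
Op 9: merge R3<->R2 -> R3=(0,4,1,0) R2=(0,4,1,0)
Op 10: inc R3 by 3 -> R3=(0,4,1,3) value=8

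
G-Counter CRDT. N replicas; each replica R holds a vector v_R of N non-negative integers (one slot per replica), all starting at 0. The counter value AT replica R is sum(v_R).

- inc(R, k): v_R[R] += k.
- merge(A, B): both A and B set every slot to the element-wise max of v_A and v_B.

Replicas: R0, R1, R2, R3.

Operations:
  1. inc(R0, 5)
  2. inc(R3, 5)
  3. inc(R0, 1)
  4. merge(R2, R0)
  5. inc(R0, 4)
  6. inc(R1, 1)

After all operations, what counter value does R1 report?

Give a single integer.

Op 1: inc R0 by 5 -> R0=(5,0,0,0) value=5
Op 2: inc R3 by 5 -> R3=(0,0,0,5) value=5
Op 3: inc R0 by 1 -> R0=(6,0,0,0) value=6
Op 4: merge R2<->R0 -> R2=(6,0,0,0) R0=(6,0,0,0)
Op 5: inc R0 by 4 -> R0=(10,0,0,0) value=10
Op 6: inc R1 by 1 -> R1=(0,1,0,0) value=1

Answer: 1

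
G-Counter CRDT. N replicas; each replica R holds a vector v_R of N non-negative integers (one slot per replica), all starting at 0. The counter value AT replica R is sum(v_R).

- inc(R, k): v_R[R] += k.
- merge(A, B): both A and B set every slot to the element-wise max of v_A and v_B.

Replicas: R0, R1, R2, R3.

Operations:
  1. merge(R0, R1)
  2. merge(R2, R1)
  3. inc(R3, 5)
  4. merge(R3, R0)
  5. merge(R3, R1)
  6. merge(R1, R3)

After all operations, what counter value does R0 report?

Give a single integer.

Answer: 5

Derivation:
Op 1: merge R0<->R1 -> R0=(0,0,0,0) R1=(0,0,0,0)
Op 2: merge R2<->R1 -> R2=(0,0,0,0) R1=(0,0,0,0)
Op 3: inc R3 by 5 -> R3=(0,0,0,5) value=5
Op 4: merge R3<->R0 -> R3=(0,0,0,5) R0=(0,0,0,5)
Op 5: merge R3<->R1 -> R3=(0,0,0,5) R1=(0,0,0,5)
Op 6: merge R1<->R3 -> R1=(0,0,0,5) R3=(0,0,0,5)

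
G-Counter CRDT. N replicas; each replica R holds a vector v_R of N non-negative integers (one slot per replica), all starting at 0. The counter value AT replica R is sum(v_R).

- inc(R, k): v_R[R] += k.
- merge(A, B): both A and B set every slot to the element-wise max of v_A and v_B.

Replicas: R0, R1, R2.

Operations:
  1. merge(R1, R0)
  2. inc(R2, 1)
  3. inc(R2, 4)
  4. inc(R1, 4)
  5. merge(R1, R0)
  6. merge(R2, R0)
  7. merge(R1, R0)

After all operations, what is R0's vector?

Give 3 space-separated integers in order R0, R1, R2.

Op 1: merge R1<->R0 -> R1=(0,0,0) R0=(0,0,0)
Op 2: inc R2 by 1 -> R2=(0,0,1) value=1
Op 3: inc R2 by 4 -> R2=(0,0,5) value=5
Op 4: inc R1 by 4 -> R1=(0,4,0) value=4
Op 5: merge R1<->R0 -> R1=(0,4,0) R0=(0,4,0)
Op 6: merge R2<->R0 -> R2=(0,4,5) R0=(0,4,5)
Op 7: merge R1<->R0 -> R1=(0,4,5) R0=(0,4,5)

Answer: 0 4 5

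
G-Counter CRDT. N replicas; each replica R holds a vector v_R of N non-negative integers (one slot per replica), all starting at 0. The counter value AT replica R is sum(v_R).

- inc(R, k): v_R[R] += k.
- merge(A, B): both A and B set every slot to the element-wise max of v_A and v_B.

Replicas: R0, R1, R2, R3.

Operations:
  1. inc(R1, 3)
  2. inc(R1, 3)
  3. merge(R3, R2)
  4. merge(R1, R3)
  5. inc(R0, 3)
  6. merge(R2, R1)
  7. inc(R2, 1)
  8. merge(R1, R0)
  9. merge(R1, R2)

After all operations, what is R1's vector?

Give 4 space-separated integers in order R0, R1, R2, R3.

Op 1: inc R1 by 3 -> R1=(0,3,0,0) value=3
Op 2: inc R1 by 3 -> R1=(0,6,0,0) value=6
Op 3: merge R3<->R2 -> R3=(0,0,0,0) R2=(0,0,0,0)
Op 4: merge R1<->R3 -> R1=(0,6,0,0) R3=(0,6,0,0)
Op 5: inc R0 by 3 -> R0=(3,0,0,0) value=3
Op 6: merge R2<->R1 -> R2=(0,6,0,0) R1=(0,6,0,0)
Op 7: inc R2 by 1 -> R2=(0,6,1,0) value=7
Op 8: merge R1<->R0 -> R1=(3,6,0,0) R0=(3,6,0,0)
Op 9: merge R1<->R2 -> R1=(3,6,1,0) R2=(3,6,1,0)

Answer: 3 6 1 0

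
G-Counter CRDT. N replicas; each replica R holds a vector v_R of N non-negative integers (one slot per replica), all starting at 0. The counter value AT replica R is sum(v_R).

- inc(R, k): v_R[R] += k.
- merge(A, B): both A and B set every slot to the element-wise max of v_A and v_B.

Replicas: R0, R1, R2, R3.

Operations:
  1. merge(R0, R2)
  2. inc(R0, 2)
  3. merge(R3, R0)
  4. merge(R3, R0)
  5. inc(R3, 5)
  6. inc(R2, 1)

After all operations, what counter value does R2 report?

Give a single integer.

Op 1: merge R0<->R2 -> R0=(0,0,0,0) R2=(0,0,0,0)
Op 2: inc R0 by 2 -> R0=(2,0,0,0) value=2
Op 3: merge R3<->R0 -> R3=(2,0,0,0) R0=(2,0,0,0)
Op 4: merge R3<->R0 -> R3=(2,0,0,0) R0=(2,0,0,0)
Op 5: inc R3 by 5 -> R3=(2,0,0,5) value=7
Op 6: inc R2 by 1 -> R2=(0,0,1,0) value=1

Answer: 1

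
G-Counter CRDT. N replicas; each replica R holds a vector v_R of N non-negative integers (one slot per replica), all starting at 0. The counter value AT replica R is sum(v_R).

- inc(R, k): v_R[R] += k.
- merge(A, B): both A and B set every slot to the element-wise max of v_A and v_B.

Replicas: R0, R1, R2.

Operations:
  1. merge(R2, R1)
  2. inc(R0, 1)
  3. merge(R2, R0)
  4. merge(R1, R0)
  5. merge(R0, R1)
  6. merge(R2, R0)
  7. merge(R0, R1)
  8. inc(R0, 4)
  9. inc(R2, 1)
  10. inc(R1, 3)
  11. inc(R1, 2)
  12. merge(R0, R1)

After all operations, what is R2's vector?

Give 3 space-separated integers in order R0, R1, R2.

Op 1: merge R2<->R1 -> R2=(0,0,0) R1=(0,0,0)
Op 2: inc R0 by 1 -> R0=(1,0,0) value=1
Op 3: merge R2<->R0 -> R2=(1,0,0) R0=(1,0,0)
Op 4: merge R1<->R0 -> R1=(1,0,0) R0=(1,0,0)
Op 5: merge R0<->R1 -> R0=(1,0,0) R1=(1,0,0)
Op 6: merge R2<->R0 -> R2=(1,0,0) R0=(1,0,0)
Op 7: merge R0<->R1 -> R0=(1,0,0) R1=(1,0,0)
Op 8: inc R0 by 4 -> R0=(5,0,0) value=5
Op 9: inc R2 by 1 -> R2=(1,0,1) value=2
Op 10: inc R1 by 3 -> R1=(1,3,0) value=4
Op 11: inc R1 by 2 -> R1=(1,5,0) value=6
Op 12: merge R0<->R1 -> R0=(5,5,0) R1=(5,5,0)

Answer: 1 0 1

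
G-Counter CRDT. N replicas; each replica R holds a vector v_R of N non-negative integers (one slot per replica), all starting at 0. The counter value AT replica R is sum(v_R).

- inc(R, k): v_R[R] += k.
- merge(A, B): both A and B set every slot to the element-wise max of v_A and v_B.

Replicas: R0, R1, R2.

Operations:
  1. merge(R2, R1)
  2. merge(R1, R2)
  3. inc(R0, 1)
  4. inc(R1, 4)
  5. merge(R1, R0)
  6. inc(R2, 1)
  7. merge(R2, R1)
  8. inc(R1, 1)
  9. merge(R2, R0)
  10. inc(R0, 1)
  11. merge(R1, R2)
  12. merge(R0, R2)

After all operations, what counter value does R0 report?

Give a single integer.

Op 1: merge R2<->R1 -> R2=(0,0,0) R1=(0,0,0)
Op 2: merge R1<->R2 -> R1=(0,0,0) R2=(0,0,0)
Op 3: inc R0 by 1 -> R0=(1,0,0) value=1
Op 4: inc R1 by 4 -> R1=(0,4,0) value=4
Op 5: merge R1<->R0 -> R1=(1,4,0) R0=(1,4,0)
Op 6: inc R2 by 1 -> R2=(0,0,1) value=1
Op 7: merge R2<->R1 -> R2=(1,4,1) R1=(1,4,1)
Op 8: inc R1 by 1 -> R1=(1,5,1) value=7
Op 9: merge R2<->R0 -> R2=(1,4,1) R0=(1,4,1)
Op 10: inc R0 by 1 -> R0=(2,4,1) value=7
Op 11: merge R1<->R2 -> R1=(1,5,1) R2=(1,5,1)
Op 12: merge R0<->R2 -> R0=(2,5,1) R2=(2,5,1)

Answer: 8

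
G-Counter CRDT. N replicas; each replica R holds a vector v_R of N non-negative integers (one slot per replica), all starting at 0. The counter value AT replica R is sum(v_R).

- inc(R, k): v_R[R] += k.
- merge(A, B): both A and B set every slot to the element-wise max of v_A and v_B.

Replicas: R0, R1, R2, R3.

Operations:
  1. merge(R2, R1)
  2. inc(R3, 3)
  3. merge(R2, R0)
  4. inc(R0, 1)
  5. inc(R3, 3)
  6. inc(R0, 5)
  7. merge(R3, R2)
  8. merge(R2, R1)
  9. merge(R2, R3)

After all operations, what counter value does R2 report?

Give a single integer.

Op 1: merge R2<->R1 -> R2=(0,0,0,0) R1=(0,0,0,0)
Op 2: inc R3 by 3 -> R3=(0,0,0,3) value=3
Op 3: merge R2<->R0 -> R2=(0,0,0,0) R0=(0,0,0,0)
Op 4: inc R0 by 1 -> R0=(1,0,0,0) value=1
Op 5: inc R3 by 3 -> R3=(0,0,0,6) value=6
Op 6: inc R0 by 5 -> R0=(6,0,0,0) value=6
Op 7: merge R3<->R2 -> R3=(0,0,0,6) R2=(0,0,0,6)
Op 8: merge R2<->R1 -> R2=(0,0,0,6) R1=(0,0,0,6)
Op 9: merge R2<->R3 -> R2=(0,0,0,6) R3=(0,0,0,6)

Answer: 6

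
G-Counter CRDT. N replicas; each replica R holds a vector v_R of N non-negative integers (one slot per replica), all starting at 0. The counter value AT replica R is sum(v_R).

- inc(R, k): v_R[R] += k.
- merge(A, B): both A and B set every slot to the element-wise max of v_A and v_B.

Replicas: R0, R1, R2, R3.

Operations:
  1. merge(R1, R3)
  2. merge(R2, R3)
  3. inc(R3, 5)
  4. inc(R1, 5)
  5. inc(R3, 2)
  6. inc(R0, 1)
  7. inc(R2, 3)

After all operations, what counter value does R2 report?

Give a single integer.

Answer: 3

Derivation:
Op 1: merge R1<->R3 -> R1=(0,0,0,0) R3=(0,0,0,0)
Op 2: merge R2<->R3 -> R2=(0,0,0,0) R3=(0,0,0,0)
Op 3: inc R3 by 5 -> R3=(0,0,0,5) value=5
Op 4: inc R1 by 5 -> R1=(0,5,0,0) value=5
Op 5: inc R3 by 2 -> R3=(0,0,0,7) value=7
Op 6: inc R0 by 1 -> R0=(1,0,0,0) value=1
Op 7: inc R2 by 3 -> R2=(0,0,3,0) value=3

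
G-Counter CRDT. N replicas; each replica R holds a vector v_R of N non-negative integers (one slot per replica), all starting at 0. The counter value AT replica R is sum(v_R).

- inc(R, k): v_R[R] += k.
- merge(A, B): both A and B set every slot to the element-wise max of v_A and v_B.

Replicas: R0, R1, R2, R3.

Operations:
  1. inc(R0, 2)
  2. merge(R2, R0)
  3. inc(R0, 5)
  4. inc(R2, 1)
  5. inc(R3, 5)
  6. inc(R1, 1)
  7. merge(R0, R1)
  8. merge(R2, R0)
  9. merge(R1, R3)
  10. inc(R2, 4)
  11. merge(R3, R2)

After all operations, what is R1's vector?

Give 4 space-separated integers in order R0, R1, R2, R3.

Answer: 7 1 0 5

Derivation:
Op 1: inc R0 by 2 -> R0=(2,0,0,0) value=2
Op 2: merge R2<->R0 -> R2=(2,0,0,0) R0=(2,0,0,0)
Op 3: inc R0 by 5 -> R0=(7,0,0,0) value=7
Op 4: inc R2 by 1 -> R2=(2,0,1,0) value=3
Op 5: inc R3 by 5 -> R3=(0,0,0,5) value=5
Op 6: inc R1 by 1 -> R1=(0,1,0,0) value=1
Op 7: merge R0<->R1 -> R0=(7,1,0,0) R1=(7,1,0,0)
Op 8: merge R2<->R0 -> R2=(7,1,1,0) R0=(7,1,1,0)
Op 9: merge R1<->R3 -> R1=(7,1,0,5) R3=(7,1,0,5)
Op 10: inc R2 by 4 -> R2=(7,1,5,0) value=13
Op 11: merge R3<->R2 -> R3=(7,1,5,5) R2=(7,1,5,5)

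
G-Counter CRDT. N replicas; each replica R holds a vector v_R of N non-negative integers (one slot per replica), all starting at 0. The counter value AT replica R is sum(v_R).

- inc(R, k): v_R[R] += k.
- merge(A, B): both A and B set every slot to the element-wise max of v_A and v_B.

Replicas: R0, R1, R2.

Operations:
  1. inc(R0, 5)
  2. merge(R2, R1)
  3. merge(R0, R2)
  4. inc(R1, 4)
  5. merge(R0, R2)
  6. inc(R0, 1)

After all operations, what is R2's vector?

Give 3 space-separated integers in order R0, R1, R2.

Op 1: inc R0 by 5 -> R0=(5,0,0) value=5
Op 2: merge R2<->R1 -> R2=(0,0,0) R1=(0,0,0)
Op 3: merge R0<->R2 -> R0=(5,0,0) R2=(5,0,0)
Op 4: inc R1 by 4 -> R1=(0,4,0) value=4
Op 5: merge R0<->R2 -> R0=(5,0,0) R2=(5,0,0)
Op 6: inc R0 by 1 -> R0=(6,0,0) value=6

Answer: 5 0 0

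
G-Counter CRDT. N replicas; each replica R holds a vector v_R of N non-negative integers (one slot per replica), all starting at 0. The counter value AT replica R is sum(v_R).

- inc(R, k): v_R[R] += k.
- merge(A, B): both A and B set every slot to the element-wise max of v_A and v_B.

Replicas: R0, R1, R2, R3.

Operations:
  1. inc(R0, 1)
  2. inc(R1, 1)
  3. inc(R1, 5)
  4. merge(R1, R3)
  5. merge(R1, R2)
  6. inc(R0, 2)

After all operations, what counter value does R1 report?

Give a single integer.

Answer: 6

Derivation:
Op 1: inc R0 by 1 -> R0=(1,0,0,0) value=1
Op 2: inc R1 by 1 -> R1=(0,1,0,0) value=1
Op 3: inc R1 by 5 -> R1=(0,6,0,0) value=6
Op 4: merge R1<->R3 -> R1=(0,6,0,0) R3=(0,6,0,0)
Op 5: merge R1<->R2 -> R1=(0,6,0,0) R2=(0,6,0,0)
Op 6: inc R0 by 2 -> R0=(3,0,0,0) value=3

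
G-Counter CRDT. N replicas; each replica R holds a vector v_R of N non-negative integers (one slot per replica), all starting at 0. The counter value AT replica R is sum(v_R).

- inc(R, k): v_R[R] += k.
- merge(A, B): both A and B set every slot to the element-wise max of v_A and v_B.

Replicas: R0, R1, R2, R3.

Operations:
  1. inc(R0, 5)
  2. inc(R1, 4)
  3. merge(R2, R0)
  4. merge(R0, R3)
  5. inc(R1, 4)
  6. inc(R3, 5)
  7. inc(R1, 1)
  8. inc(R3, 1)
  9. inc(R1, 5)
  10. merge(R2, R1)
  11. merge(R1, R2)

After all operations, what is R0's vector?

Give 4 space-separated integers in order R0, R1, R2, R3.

Answer: 5 0 0 0

Derivation:
Op 1: inc R0 by 5 -> R0=(5,0,0,0) value=5
Op 2: inc R1 by 4 -> R1=(0,4,0,0) value=4
Op 3: merge R2<->R0 -> R2=(5,0,0,0) R0=(5,0,0,0)
Op 4: merge R0<->R3 -> R0=(5,0,0,0) R3=(5,0,0,0)
Op 5: inc R1 by 4 -> R1=(0,8,0,0) value=8
Op 6: inc R3 by 5 -> R3=(5,0,0,5) value=10
Op 7: inc R1 by 1 -> R1=(0,9,0,0) value=9
Op 8: inc R3 by 1 -> R3=(5,0,0,6) value=11
Op 9: inc R1 by 5 -> R1=(0,14,0,0) value=14
Op 10: merge R2<->R1 -> R2=(5,14,0,0) R1=(5,14,0,0)
Op 11: merge R1<->R2 -> R1=(5,14,0,0) R2=(5,14,0,0)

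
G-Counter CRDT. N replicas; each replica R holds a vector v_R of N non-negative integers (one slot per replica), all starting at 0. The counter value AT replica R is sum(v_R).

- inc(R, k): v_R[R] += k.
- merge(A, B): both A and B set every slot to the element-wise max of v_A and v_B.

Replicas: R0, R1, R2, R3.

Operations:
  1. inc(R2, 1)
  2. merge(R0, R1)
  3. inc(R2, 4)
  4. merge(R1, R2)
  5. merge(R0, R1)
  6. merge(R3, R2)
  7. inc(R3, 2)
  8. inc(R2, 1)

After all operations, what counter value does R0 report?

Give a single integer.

Answer: 5

Derivation:
Op 1: inc R2 by 1 -> R2=(0,0,1,0) value=1
Op 2: merge R0<->R1 -> R0=(0,0,0,0) R1=(0,0,0,0)
Op 3: inc R2 by 4 -> R2=(0,0,5,0) value=5
Op 4: merge R1<->R2 -> R1=(0,0,5,0) R2=(0,0,5,0)
Op 5: merge R0<->R1 -> R0=(0,0,5,0) R1=(0,0,5,0)
Op 6: merge R3<->R2 -> R3=(0,0,5,0) R2=(0,0,5,0)
Op 7: inc R3 by 2 -> R3=(0,0,5,2) value=7
Op 8: inc R2 by 1 -> R2=(0,0,6,0) value=6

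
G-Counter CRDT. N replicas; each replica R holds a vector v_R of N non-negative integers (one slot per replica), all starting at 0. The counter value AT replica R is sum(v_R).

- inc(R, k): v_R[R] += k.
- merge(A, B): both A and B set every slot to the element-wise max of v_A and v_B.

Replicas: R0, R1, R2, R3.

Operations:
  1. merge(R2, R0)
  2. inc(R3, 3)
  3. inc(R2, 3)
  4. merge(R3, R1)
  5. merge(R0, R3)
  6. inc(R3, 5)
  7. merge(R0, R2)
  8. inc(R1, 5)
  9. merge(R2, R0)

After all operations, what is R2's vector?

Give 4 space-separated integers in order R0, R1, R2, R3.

Op 1: merge R2<->R0 -> R2=(0,0,0,0) R0=(0,0,0,0)
Op 2: inc R3 by 3 -> R3=(0,0,0,3) value=3
Op 3: inc R2 by 3 -> R2=(0,0,3,0) value=3
Op 4: merge R3<->R1 -> R3=(0,0,0,3) R1=(0,0,0,3)
Op 5: merge R0<->R3 -> R0=(0,0,0,3) R3=(0,0,0,3)
Op 6: inc R3 by 5 -> R3=(0,0,0,8) value=8
Op 7: merge R0<->R2 -> R0=(0,0,3,3) R2=(0,0,3,3)
Op 8: inc R1 by 5 -> R1=(0,5,0,3) value=8
Op 9: merge R2<->R0 -> R2=(0,0,3,3) R0=(0,0,3,3)

Answer: 0 0 3 3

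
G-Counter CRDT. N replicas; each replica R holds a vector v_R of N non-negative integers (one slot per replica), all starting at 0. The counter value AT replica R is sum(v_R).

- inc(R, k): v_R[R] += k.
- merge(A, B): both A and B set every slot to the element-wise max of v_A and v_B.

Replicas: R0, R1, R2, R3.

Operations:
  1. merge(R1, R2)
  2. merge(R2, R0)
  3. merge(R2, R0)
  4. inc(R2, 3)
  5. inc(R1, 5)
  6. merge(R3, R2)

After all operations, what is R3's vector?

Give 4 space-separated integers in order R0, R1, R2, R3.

Op 1: merge R1<->R2 -> R1=(0,0,0,0) R2=(0,0,0,0)
Op 2: merge R2<->R0 -> R2=(0,0,0,0) R0=(0,0,0,0)
Op 3: merge R2<->R0 -> R2=(0,0,0,0) R0=(0,0,0,0)
Op 4: inc R2 by 3 -> R2=(0,0,3,0) value=3
Op 5: inc R1 by 5 -> R1=(0,5,0,0) value=5
Op 6: merge R3<->R2 -> R3=(0,0,3,0) R2=(0,0,3,0)

Answer: 0 0 3 0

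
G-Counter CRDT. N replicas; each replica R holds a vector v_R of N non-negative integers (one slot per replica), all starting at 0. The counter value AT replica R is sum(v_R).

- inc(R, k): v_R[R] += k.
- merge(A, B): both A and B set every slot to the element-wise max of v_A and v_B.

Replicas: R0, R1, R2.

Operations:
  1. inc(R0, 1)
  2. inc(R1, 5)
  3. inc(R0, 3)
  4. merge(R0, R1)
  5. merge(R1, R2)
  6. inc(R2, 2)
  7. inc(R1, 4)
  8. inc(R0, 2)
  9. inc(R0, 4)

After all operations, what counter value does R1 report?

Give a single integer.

Op 1: inc R0 by 1 -> R0=(1,0,0) value=1
Op 2: inc R1 by 5 -> R1=(0,5,0) value=5
Op 3: inc R0 by 3 -> R0=(4,0,0) value=4
Op 4: merge R0<->R1 -> R0=(4,5,0) R1=(4,5,0)
Op 5: merge R1<->R2 -> R1=(4,5,0) R2=(4,5,0)
Op 6: inc R2 by 2 -> R2=(4,5,2) value=11
Op 7: inc R1 by 4 -> R1=(4,9,0) value=13
Op 8: inc R0 by 2 -> R0=(6,5,0) value=11
Op 9: inc R0 by 4 -> R0=(10,5,0) value=15

Answer: 13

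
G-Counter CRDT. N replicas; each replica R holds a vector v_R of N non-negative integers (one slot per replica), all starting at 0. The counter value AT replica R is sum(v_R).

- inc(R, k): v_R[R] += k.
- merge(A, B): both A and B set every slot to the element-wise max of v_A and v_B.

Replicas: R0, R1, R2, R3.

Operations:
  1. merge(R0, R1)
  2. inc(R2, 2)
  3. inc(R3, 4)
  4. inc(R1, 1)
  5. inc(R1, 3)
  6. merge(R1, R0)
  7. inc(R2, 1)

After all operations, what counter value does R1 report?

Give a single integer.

Op 1: merge R0<->R1 -> R0=(0,0,0,0) R1=(0,0,0,0)
Op 2: inc R2 by 2 -> R2=(0,0,2,0) value=2
Op 3: inc R3 by 4 -> R3=(0,0,0,4) value=4
Op 4: inc R1 by 1 -> R1=(0,1,0,0) value=1
Op 5: inc R1 by 3 -> R1=(0,4,0,0) value=4
Op 6: merge R1<->R0 -> R1=(0,4,0,0) R0=(0,4,0,0)
Op 7: inc R2 by 1 -> R2=(0,0,3,0) value=3

Answer: 4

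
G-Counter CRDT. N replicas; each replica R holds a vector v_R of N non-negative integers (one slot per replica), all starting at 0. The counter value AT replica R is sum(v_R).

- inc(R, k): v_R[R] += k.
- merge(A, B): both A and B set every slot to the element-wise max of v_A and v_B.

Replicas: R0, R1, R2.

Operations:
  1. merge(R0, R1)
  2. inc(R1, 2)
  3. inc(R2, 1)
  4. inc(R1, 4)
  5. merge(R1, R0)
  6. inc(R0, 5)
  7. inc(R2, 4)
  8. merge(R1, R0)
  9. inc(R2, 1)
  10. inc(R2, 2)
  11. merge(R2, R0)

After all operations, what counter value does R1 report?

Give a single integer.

Answer: 11

Derivation:
Op 1: merge R0<->R1 -> R0=(0,0,0) R1=(0,0,0)
Op 2: inc R1 by 2 -> R1=(0,2,0) value=2
Op 3: inc R2 by 1 -> R2=(0,0,1) value=1
Op 4: inc R1 by 4 -> R1=(0,6,0) value=6
Op 5: merge R1<->R0 -> R1=(0,6,0) R0=(0,6,0)
Op 6: inc R0 by 5 -> R0=(5,6,0) value=11
Op 7: inc R2 by 4 -> R2=(0,0,5) value=5
Op 8: merge R1<->R0 -> R1=(5,6,0) R0=(5,6,0)
Op 9: inc R2 by 1 -> R2=(0,0,6) value=6
Op 10: inc R2 by 2 -> R2=(0,0,8) value=8
Op 11: merge R2<->R0 -> R2=(5,6,8) R0=(5,6,8)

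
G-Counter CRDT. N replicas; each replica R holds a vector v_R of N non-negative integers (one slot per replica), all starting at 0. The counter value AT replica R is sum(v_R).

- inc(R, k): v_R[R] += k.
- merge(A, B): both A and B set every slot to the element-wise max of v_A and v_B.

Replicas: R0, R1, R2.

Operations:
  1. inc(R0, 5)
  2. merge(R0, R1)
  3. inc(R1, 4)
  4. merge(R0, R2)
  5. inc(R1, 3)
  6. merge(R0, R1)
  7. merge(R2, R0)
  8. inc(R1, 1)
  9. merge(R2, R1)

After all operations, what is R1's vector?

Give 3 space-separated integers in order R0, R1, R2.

Answer: 5 8 0

Derivation:
Op 1: inc R0 by 5 -> R0=(5,0,0) value=5
Op 2: merge R0<->R1 -> R0=(5,0,0) R1=(5,0,0)
Op 3: inc R1 by 4 -> R1=(5,4,0) value=9
Op 4: merge R0<->R2 -> R0=(5,0,0) R2=(5,0,0)
Op 5: inc R1 by 3 -> R1=(5,7,0) value=12
Op 6: merge R0<->R1 -> R0=(5,7,0) R1=(5,7,0)
Op 7: merge R2<->R0 -> R2=(5,7,0) R0=(5,7,0)
Op 8: inc R1 by 1 -> R1=(5,8,0) value=13
Op 9: merge R2<->R1 -> R2=(5,8,0) R1=(5,8,0)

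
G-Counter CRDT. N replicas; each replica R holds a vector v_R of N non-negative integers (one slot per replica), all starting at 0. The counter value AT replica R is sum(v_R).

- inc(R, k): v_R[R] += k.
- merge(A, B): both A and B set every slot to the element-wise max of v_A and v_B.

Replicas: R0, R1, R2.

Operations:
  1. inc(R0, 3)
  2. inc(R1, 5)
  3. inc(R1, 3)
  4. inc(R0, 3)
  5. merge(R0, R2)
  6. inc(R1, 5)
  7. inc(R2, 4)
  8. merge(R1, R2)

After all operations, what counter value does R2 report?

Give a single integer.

Op 1: inc R0 by 3 -> R0=(3,0,0) value=3
Op 2: inc R1 by 5 -> R1=(0,5,0) value=5
Op 3: inc R1 by 3 -> R1=(0,8,0) value=8
Op 4: inc R0 by 3 -> R0=(6,0,0) value=6
Op 5: merge R0<->R2 -> R0=(6,0,0) R2=(6,0,0)
Op 6: inc R1 by 5 -> R1=(0,13,0) value=13
Op 7: inc R2 by 4 -> R2=(6,0,4) value=10
Op 8: merge R1<->R2 -> R1=(6,13,4) R2=(6,13,4)

Answer: 23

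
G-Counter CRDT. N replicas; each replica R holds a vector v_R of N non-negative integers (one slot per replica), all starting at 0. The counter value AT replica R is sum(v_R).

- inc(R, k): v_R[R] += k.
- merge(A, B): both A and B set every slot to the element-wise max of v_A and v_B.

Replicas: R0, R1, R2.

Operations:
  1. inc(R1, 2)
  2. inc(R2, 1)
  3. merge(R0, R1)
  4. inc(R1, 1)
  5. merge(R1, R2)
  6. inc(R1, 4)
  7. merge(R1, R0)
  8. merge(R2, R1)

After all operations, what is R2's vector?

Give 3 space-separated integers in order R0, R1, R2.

Op 1: inc R1 by 2 -> R1=(0,2,0) value=2
Op 2: inc R2 by 1 -> R2=(0,0,1) value=1
Op 3: merge R0<->R1 -> R0=(0,2,0) R1=(0,2,0)
Op 4: inc R1 by 1 -> R1=(0,3,0) value=3
Op 5: merge R1<->R2 -> R1=(0,3,1) R2=(0,3,1)
Op 6: inc R1 by 4 -> R1=(0,7,1) value=8
Op 7: merge R1<->R0 -> R1=(0,7,1) R0=(0,7,1)
Op 8: merge R2<->R1 -> R2=(0,7,1) R1=(0,7,1)

Answer: 0 7 1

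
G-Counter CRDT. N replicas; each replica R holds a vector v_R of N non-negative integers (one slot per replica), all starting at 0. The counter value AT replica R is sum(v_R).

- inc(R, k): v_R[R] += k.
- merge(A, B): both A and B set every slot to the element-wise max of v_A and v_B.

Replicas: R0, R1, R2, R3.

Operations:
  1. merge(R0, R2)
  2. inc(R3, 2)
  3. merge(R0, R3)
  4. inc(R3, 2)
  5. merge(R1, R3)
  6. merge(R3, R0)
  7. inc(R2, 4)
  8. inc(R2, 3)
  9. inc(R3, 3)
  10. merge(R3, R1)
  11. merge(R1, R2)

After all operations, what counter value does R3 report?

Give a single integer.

Answer: 7

Derivation:
Op 1: merge R0<->R2 -> R0=(0,0,0,0) R2=(0,0,0,0)
Op 2: inc R3 by 2 -> R3=(0,0,0,2) value=2
Op 3: merge R0<->R3 -> R0=(0,0,0,2) R3=(0,0,0,2)
Op 4: inc R3 by 2 -> R3=(0,0,0,4) value=4
Op 5: merge R1<->R3 -> R1=(0,0,0,4) R3=(0,0,0,4)
Op 6: merge R3<->R0 -> R3=(0,0,0,4) R0=(0,0,0,4)
Op 7: inc R2 by 4 -> R2=(0,0,4,0) value=4
Op 8: inc R2 by 3 -> R2=(0,0,7,0) value=7
Op 9: inc R3 by 3 -> R3=(0,0,0,7) value=7
Op 10: merge R3<->R1 -> R3=(0,0,0,7) R1=(0,0,0,7)
Op 11: merge R1<->R2 -> R1=(0,0,7,7) R2=(0,0,7,7)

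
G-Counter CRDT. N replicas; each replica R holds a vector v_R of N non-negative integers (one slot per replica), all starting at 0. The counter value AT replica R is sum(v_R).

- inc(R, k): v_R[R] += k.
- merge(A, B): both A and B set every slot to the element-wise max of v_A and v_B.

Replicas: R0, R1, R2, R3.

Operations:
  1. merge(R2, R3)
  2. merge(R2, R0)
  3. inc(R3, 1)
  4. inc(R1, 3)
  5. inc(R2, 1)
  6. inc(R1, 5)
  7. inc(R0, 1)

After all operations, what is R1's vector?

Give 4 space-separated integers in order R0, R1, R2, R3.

Answer: 0 8 0 0

Derivation:
Op 1: merge R2<->R3 -> R2=(0,0,0,0) R3=(0,0,0,0)
Op 2: merge R2<->R0 -> R2=(0,0,0,0) R0=(0,0,0,0)
Op 3: inc R3 by 1 -> R3=(0,0,0,1) value=1
Op 4: inc R1 by 3 -> R1=(0,3,0,0) value=3
Op 5: inc R2 by 1 -> R2=(0,0,1,0) value=1
Op 6: inc R1 by 5 -> R1=(0,8,0,0) value=8
Op 7: inc R0 by 1 -> R0=(1,0,0,0) value=1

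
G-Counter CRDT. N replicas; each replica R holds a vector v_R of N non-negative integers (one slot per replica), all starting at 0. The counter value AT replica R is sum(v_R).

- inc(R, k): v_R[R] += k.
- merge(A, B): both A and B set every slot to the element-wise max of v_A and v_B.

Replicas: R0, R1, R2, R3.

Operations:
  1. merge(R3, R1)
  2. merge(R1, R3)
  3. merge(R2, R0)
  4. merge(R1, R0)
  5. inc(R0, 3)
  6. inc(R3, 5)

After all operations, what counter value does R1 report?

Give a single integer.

Op 1: merge R3<->R1 -> R3=(0,0,0,0) R1=(0,0,0,0)
Op 2: merge R1<->R3 -> R1=(0,0,0,0) R3=(0,0,0,0)
Op 3: merge R2<->R0 -> R2=(0,0,0,0) R0=(0,0,0,0)
Op 4: merge R1<->R0 -> R1=(0,0,0,0) R0=(0,0,0,0)
Op 5: inc R0 by 3 -> R0=(3,0,0,0) value=3
Op 6: inc R3 by 5 -> R3=(0,0,0,5) value=5

Answer: 0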